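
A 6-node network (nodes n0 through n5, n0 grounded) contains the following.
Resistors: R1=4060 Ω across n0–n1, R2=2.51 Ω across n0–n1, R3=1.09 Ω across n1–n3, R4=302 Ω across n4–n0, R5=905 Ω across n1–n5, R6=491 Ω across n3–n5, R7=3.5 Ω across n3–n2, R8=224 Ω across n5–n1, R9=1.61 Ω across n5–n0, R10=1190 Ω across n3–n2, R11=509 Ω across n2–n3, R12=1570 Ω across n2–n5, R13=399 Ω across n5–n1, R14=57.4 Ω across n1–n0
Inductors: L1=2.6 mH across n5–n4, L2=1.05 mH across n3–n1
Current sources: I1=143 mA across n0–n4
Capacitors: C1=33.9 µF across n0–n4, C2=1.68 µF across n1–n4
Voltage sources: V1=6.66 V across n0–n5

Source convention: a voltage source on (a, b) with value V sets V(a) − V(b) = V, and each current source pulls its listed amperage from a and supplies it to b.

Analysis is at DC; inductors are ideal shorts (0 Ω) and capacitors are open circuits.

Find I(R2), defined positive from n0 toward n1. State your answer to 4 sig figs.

0.06681 A

MNA unknowns: 5 node voltages V₁..V_5 plus 3 source currents (L1, L2, V1)
R1: Y=0.0002463 on G[0,1]
L1: row V5−V4=0, i_L1 at 5,4
R2: Y=0.3984 on G[0,1]
R3: Y=0.9174 on G[1,3]
I1: z[0]−=0.143, z[4]+=0.143
C1: Y=0.000 on G[0,4]
R4: Y=0.003311 on G[4,0]
R5: Y=0.001105 on G[1,5]
R6: Y=0.002037 on G[3,5]
R7: Y=0.2857 on G[3,2]
R8: Y=0.004464 on G[5,1]
L2: row V3−V1=0, i_L2 at 3,1
R9: Y=0.6211 on G[5,0]
R10: Y=0.0008403 on G[3,2]
R11: Y=0.001965 on G[2,3]
C2: Y=0.000 on G[1,4]
R12: Y=0.0006369 on G[2,5]
R13: Y=0.002506 on G[5,1]
R14: Y=0.01742 on G[1,0]
V1: row V0−V5=6.66, i_V1 at 0,5
solve → V1=-0.1677, V2=-0.1820, V3=-0.1677, V4=-6.660, V5=-6.660
aux → i_L1=-0.1651, i_L2=-0.01735, i_V1=-4.371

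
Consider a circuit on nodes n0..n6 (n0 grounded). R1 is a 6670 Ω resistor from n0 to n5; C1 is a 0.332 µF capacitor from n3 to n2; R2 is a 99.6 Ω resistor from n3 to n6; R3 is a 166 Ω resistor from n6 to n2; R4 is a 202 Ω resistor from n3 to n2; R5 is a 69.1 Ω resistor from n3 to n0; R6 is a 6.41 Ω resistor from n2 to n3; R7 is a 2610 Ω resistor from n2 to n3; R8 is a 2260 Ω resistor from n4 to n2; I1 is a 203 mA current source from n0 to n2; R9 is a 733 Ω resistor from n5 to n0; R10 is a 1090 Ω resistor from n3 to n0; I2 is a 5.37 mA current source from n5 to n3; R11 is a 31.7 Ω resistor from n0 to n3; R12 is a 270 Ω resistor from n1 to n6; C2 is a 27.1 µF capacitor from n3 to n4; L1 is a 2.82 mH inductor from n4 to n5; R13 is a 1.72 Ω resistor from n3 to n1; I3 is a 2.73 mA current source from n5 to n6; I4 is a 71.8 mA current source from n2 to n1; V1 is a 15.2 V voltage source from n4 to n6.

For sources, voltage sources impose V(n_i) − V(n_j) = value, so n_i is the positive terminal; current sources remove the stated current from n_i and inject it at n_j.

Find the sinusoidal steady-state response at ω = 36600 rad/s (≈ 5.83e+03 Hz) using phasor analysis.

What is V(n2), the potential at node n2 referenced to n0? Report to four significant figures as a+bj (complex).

4.432+0.02627j V

MNA unknowns: 6 node voltages V₁..V_6 plus 1 source current (V1)
R1: Y=0.0001499+0.000j on G[0,5]
C1: Y=0.000+0.01215j on G[3,2]
R2: Y=0.01004+0.000j on G[3,6]
R3: Y=0.006024+0.000j on G[6,2]
R4: Y=0.004950+0.000j on G[3,2]
R5: Y=0.01447+0.000j on G[3,0]
R6: Y=0.1560+0.000j on G[2,3]
R7: Y=0.0003831+0.000j on G[2,3]
R8: Y=0.0004425+0.000j on G[4,2]
I1: z[0]−=0.203, z[2]+=0.203
R9: Y=0.001364+0.000j on G[5,0]
R10: Y=0.0009174+0.000j on G[3,0]
I2: z[5]−=0.00537, z[3]+=0.00537
R11: Y=0.03155+0.000j on G[0,3]
R12: Y=0.003704+0.000j on G[1,6]
C2: Y=0.000+0.9919j on G[3,4]
L1: Y=0.000-0.009689j on G[4,5]
R13: Y=0.5814+0.000j on G[3,1]
I3: z[5]−=0.00273, z[6]+=0.00273
I4: z[2]−=0.0718, z[1]+=0.0718
V1: row V4−V6=15.2, i_V1 at 4,6
solve → V1=4.225+0.05268j, V2=4.432+0.02627j, V3=4.198+0.05454j, V4=4.206-0.2384j, V5=3.942-1.691j, V6=-10.99-0.2384j
aux → i_V1=-0.3045-0.005614j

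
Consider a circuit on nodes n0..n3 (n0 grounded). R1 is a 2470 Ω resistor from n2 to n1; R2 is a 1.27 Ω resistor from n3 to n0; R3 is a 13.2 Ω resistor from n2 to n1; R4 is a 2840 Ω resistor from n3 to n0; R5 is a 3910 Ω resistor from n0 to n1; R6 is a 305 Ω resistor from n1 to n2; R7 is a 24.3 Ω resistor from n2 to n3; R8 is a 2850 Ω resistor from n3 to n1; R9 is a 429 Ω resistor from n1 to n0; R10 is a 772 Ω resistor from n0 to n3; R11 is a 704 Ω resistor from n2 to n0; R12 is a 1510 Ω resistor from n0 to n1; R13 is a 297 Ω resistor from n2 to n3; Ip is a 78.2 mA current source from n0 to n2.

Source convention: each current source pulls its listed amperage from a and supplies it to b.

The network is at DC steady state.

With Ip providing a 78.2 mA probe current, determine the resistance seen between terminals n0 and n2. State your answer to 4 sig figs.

Apply KCL at each of the 3 non-ground nodes and solve the resulting linear system.
Node n1: branches {R1, R3, R5, R6, R8, R9, R12} → V_1 = 1.593
Node n2: branches {R1, R3, R6, R7, R11, R13, Ip} → V_2 = 1.665
Node n3: branches {R2, R4, R7, R8, R10, R13} → V_3 = 0.08955

R_eq = 21.29 Ω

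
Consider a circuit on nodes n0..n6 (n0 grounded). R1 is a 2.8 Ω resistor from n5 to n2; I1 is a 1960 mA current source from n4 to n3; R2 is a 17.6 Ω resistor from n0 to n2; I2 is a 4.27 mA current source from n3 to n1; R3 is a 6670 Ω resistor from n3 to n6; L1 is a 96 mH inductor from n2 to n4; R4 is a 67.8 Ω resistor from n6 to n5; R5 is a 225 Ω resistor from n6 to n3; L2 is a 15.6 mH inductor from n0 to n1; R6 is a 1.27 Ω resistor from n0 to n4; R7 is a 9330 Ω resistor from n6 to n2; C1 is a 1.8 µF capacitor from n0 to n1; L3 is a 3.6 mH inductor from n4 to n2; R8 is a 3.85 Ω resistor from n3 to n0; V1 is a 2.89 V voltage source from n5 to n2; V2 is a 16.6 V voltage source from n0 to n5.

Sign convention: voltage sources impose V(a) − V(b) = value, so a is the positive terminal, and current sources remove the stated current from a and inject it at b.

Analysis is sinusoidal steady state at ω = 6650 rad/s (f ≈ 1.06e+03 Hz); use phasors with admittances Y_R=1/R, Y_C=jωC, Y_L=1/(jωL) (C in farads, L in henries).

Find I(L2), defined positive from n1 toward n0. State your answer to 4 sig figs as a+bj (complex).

MNA unknowns: 6 node voltages V₁..V_6 plus 2 source currents (V1, V2)
R1: Y=0.3571+0.000j on G[5,2]
I1: z[4]−=1.96, z[3]+=1.96
R2: Y=0.05682+0.000j on G[0,2]
I2: z[3]−=0.00427, z[1]+=0.00427
R3: Y=0.0001499+0.000j on G[3,6]
L1: Y=0.000-0.001566j on G[2,4]
R4: Y=0.01475+0.000j on G[6,5]
R5: Y=0.004444+0.000j on G[6,3]
L2: Y=0.000-0.009639j on G[0,1]
R6: Y=0.7874+0.000j on G[0,4]
R7: Y=0.0001072+0.000j on G[6,2]
C1: Y=0.000+0.01197j on G[0,1]
L3: Y=0.000-0.04177j on G[4,2]
R8: Y=0.2597+0.000j on G[3,0]
V1: row V5−V2=2.89, i_V1 at 5,2
V2: row V0−V5=16.6, i_V2 at 0,5
solve → V1=0.000-1.832j, V2=-19.49+0.000j, V3=7.208+0.000j, V4=-2.541+0.9329j, V5=-16.60+0.000j, V6=-10.99+0.000j
aux → i_V1=-2.181+0.7345j, i_V2=-1.231+0.7345j

-0.01766+0.000j A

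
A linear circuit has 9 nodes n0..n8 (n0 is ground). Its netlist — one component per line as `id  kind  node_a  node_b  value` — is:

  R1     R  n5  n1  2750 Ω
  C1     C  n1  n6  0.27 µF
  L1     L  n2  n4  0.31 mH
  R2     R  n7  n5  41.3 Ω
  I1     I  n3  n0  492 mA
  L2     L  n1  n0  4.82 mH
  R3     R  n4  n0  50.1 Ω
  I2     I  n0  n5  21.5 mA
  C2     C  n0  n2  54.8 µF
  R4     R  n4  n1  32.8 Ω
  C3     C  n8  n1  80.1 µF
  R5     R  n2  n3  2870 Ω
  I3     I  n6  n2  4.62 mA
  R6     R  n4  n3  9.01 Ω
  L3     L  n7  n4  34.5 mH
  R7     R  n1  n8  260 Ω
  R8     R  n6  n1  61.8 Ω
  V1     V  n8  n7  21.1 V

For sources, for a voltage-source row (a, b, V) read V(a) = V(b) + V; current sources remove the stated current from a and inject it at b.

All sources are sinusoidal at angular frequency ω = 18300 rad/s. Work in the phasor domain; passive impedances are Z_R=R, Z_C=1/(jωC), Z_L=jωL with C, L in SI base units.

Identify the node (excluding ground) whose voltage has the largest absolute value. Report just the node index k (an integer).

Element admittances at ω=18300 rad/s:
  Y(R1) = 0.0003636+0.000j S between n5,n1
  Y(C1) = 0.000+0.004941j S between n1,n6
  Y(L1) = 0.000-0.1763j S between n2,n4
  Y(R2) = 0.02421+0.000j S between n7,n5
  I1: injects 0.492 A into n0 (from n3)
  Y(L2) = 0.000-0.01134j S between n1,n0
  Y(R3) = 0.01996+0.000j S between n4,n0
  I2: injects 0.0215 A into n5 (from n0)
  Y(C2) = 0.000+1.003j S between n0,n2
  Y(R4) = 0.03049+0.000j S between n4,n1
  Y(C3) = 0.000+1.466j S between n8,n1
  Y(R5) = 0.0003484+0.000j S between n2,n3
  I3: injects 0.00462 A into n2 (from n6)
  Y(R6) = 0.1110+0.000j S between n4,n3
  Y(L3) = 0.000-0.001584j S between n7,n4
  Y(R7) = 0.003846+0.000j S between n1,n8
  Y(R8) = 0.01618+0.000j S between n6,n1
  V1: constraint V(n8)−V(n7) = 21.1
Assemble and solve the 9×9 MNA system:
  V(n1)=1.283-2.594j  V(n2)=0.05540+0.4346j  V(n3)=-4.683-2.047j  V(n4)=-0.2647-2.055j  V(n5)=-18.65-2.614j  V(n6)=1.022-2.515j  V(n7)=-19.84-2.615j  V(n8)=1.262-2.615j
  i(V1)=-0.02964+0.03100j

7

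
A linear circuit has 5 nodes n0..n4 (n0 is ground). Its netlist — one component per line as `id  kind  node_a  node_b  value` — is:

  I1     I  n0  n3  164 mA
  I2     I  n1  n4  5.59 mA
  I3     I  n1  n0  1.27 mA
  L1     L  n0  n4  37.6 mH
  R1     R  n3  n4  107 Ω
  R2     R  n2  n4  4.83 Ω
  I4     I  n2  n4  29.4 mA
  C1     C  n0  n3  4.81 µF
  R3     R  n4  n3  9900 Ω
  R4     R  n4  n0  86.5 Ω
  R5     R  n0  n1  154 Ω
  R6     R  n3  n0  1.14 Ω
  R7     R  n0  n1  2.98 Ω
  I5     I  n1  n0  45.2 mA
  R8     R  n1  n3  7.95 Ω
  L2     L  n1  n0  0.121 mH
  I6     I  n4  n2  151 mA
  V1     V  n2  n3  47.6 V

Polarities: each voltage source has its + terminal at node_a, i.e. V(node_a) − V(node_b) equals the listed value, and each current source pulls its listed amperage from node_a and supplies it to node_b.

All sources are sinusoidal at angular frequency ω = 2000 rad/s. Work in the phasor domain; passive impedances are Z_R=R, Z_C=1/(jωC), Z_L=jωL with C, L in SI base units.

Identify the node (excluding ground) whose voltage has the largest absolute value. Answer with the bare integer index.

Apply KCL at each of the 4 non-ground nodes and solve the resulting linear system.
Node n1: branches {I2, I3, R5, R7, I5, R8, L2} → V_1 = -0.01842-0.02128j
Node n2: branches {R2, I4, I6, V1} → V_2 = 47.25+0.5261j
Node n3: branches {I1, R1, C1, R3, R6, R8, V1} → V_3 = -0.3538+0.5261j
Node n4: branches {I2, L1, R1, R2, I4, R3, R4, I6} → V_4 = 42.20+2.960j
Source currents: i(V1)=-0.9236+0.5039j

2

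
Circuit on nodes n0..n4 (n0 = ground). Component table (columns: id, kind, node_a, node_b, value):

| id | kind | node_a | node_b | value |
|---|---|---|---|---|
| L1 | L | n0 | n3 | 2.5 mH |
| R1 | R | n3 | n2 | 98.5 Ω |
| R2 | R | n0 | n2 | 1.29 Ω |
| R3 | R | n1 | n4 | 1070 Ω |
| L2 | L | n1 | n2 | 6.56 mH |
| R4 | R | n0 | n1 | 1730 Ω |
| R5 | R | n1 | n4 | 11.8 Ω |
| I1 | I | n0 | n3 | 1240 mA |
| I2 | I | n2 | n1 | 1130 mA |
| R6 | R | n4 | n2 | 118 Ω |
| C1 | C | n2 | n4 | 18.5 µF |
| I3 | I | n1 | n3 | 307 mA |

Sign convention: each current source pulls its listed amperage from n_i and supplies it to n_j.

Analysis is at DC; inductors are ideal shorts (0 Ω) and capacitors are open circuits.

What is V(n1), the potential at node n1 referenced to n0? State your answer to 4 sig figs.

-0.3906 V

Element admittances at DC:
  L1: short n0↔n3 (DC inductor)
  Y(R1) = 0.01015 S between n3,n2
  Y(R2) = 0.7752 S between n0,n2
  Y(R3) = 0.0009346 S between n1,n4
  L2: short n1↔n2 (DC inductor)
  Y(R4) = 0.0005780 S between n0,n1
  Y(R5) = 0.08475 S between n1,n4
  I1: injects 1.24 A into n3 (from n0)
  I2: injects 1.13 A into n1 (from n2)
  Y(R6) = 0.008475 S between n4,n2
  Y(C1) = 0.000 S between n2,n4
  I3: injects 0.307 A into n3 (from n1)
Assemble and solve the 6×6 MNA system:
  V(n1)=-0.3906  V(n2)=-0.3906  V(n3)=0.000  V(n4)=-0.3906
  i(L1)=-1.543  i(L2)=0.8232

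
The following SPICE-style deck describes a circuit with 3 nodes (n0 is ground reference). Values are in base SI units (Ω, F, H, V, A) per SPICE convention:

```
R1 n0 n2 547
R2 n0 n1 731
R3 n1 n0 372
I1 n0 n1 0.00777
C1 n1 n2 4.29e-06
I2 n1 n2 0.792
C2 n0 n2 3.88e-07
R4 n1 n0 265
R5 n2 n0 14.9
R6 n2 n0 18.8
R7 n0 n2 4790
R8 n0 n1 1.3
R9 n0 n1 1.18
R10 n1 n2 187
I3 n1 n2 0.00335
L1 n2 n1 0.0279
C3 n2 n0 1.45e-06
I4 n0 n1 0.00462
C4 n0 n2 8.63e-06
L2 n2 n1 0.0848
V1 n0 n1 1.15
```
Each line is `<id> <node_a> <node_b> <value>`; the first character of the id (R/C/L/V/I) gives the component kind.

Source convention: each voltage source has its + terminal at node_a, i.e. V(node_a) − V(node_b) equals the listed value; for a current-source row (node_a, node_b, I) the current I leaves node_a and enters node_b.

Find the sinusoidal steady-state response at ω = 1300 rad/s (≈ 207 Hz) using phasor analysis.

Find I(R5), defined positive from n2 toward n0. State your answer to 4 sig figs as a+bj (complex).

MNA unknowns: 2 node voltages V₁..V_2 plus 1 source current (V1)
R1: Y=0.001828+0.000j on G[0,2]
R2: Y=0.001368+0.000j on G[0,1]
R3: Y=0.002688+0.000j on G[1,0]
I1: z[0]−=0.00777, z[1]+=0.00777
C1: Y=0.000+0.005577j on G[1,2]
I2: z[1]−=0.792, z[2]+=0.792
C2: Y=0.000+0.0005044j on G[0,2]
R4: Y=0.003774+0.000j on G[1,0]
R5: Y=0.06711+0.000j on G[2,0]
R6: Y=0.05319+0.000j on G[2,0]
R7: Y=0.0002088+0.000j on G[0,2]
R8: Y=0.7692+0.000j on G[0,1]
R9: Y=0.8475+0.000j on G[0,1]
R10: Y=0.005348+0.000j on G[1,2]
I3: z[1]−=0.00335, z[2]+=0.00335
L1: Y=0.000-0.02757j on G[2,1]
C3: Y=0.000+0.001885j on G[2,0]
I4: z[0]−=0.00462, z[1]+=0.00462
C4: Y=0.000+0.01122j on G[0,2]
L2: Y=0.000-0.009071j on G[2,1]
V1: row V0−V1=1.15, i_V1 at 0,1
solve → V1=-1.150+0.000j, V2=6.030+1.104j
aux → i_V1=-1.158+0.2171j

0.4047+0.07410j A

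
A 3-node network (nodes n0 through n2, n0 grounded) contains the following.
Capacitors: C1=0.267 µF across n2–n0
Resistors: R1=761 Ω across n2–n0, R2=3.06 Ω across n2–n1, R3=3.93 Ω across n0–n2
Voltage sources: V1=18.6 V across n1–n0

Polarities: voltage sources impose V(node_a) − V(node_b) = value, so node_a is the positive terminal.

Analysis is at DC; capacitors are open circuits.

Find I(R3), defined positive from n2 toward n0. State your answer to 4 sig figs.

2.655 A

Apply KCL at each of the 2 non-ground nodes and solve the resulting linear system.
Node n1: branches {R2, V1} → V_1 = 18.60
Node n2: branches {C1, R1, R2, R3} → V_2 = 10.43
Source currents: i(V1)=-2.669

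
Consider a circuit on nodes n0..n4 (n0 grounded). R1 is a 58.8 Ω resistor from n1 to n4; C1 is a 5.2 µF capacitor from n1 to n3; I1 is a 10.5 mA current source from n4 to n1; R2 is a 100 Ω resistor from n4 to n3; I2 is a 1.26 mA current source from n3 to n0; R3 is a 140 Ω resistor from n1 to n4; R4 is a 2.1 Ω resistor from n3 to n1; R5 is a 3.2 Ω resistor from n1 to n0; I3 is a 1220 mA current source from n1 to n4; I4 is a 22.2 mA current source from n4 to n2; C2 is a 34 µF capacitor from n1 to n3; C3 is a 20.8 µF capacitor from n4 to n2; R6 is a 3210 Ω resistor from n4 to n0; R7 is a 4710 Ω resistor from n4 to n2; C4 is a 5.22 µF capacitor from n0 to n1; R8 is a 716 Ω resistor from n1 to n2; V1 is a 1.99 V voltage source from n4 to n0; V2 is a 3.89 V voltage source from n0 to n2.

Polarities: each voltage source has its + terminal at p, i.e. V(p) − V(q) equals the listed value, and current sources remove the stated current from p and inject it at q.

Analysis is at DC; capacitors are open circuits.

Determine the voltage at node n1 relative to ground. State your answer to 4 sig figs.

-3.302 V

Element admittances at DC:
  Y(R1) = 0.01701 S between n1,n4
  Y(C1) = 0.000 S between n1,n3
  I1: injects 0.0105 A into n1 (from n4)
  Y(R2) = 0.01000 S between n4,n3
  I2: injects 0.00126 A into n0 (from n3)
  Y(R3) = 0.007143 S between n1,n4
  Y(R4) = 0.4762 S between n3,n1
  Y(R5) = 0.3125 S between n1,n0
  I3: injects 1.22 A into n4 (from n1)
  I4: injects 0.0222 A into n2 (from n4)
  Y(C2) = 0.000 S between n1,n3
  Y(C3) = 0.000 S between n4,n2
  Y(R6) = 0.0003115 S between n4,n0
  Y(R7) = 0.0002123 S between n4,n2
  Y(C4) = 0.000 S between n0,n1
  Y(R8) = 0.001397 S between n1,n2
  V1: constraint V(n4)−V(n0) = 1.99
  V2: constraint V(n0)−V(n2) = 3.89
Assemble and solve the 6×6 MNA system:
  V(n1)=-3.302  V(n2)=-3.890  V(n3)=-3.196  V(n4)=1.990
  i(V1)=1.006  i(V2)=-0.02427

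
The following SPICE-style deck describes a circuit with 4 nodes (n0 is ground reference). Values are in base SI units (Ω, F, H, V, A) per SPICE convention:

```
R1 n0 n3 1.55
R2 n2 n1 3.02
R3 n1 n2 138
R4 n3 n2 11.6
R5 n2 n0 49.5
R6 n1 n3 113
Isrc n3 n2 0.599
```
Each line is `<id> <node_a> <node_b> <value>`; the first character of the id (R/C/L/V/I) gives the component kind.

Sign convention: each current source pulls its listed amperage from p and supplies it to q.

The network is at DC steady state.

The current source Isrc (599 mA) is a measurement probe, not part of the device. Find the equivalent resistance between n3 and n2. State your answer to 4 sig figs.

Apply KCL at each of the 3 non-ground nodes and solve the resulting linear system.
Node n1: branches {R2, R3, R6} → V_1 = 4.943
Node n2: branches {R2, R3, R4, R5, Isrc} → V_2 = 5.076
Node n3: branches {R1, R4, R6, Isrc} → V_3 = -0.1590

R_eq = 8.740 Ω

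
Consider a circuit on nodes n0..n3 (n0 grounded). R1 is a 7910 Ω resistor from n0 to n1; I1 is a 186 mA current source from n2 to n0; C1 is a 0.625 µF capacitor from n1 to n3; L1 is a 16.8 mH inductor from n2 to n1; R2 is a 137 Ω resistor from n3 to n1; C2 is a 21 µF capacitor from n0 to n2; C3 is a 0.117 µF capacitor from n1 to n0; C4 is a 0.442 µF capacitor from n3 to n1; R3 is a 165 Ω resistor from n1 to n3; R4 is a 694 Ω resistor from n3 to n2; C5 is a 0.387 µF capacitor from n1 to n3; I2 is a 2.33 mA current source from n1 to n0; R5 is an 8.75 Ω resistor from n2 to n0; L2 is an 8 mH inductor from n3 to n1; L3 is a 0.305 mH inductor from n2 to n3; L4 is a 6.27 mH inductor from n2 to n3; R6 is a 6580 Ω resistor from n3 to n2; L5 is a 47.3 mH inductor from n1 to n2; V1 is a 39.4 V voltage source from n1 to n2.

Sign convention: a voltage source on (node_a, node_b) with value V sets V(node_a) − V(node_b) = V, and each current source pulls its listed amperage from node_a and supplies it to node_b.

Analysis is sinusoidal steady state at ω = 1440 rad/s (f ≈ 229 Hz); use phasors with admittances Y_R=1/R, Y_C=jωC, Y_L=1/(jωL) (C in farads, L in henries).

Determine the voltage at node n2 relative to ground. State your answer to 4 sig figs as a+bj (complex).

-1.593+0.3652j V

Apply KCL at each of the 3 non-ground nodes and solve the resulting linear system.
Node n1: branches {R1, C1, L1, R2, C3, C4, R3, C5, I2, L2, L5, V1} → V_1 = 37.81+0.3652j
Node n2: branches {I1, L1, C2, R4, R5, L3, L4, R6, L5, V1} → V_2 = -1.593+0.3652j
Node n3: branches {C1, R2, C4, R3, R4, C5, L2, L3, L4, R6} → V_3 = -0.2413+0.5700j
Source currents: i(V1)=-0.4980+5.427j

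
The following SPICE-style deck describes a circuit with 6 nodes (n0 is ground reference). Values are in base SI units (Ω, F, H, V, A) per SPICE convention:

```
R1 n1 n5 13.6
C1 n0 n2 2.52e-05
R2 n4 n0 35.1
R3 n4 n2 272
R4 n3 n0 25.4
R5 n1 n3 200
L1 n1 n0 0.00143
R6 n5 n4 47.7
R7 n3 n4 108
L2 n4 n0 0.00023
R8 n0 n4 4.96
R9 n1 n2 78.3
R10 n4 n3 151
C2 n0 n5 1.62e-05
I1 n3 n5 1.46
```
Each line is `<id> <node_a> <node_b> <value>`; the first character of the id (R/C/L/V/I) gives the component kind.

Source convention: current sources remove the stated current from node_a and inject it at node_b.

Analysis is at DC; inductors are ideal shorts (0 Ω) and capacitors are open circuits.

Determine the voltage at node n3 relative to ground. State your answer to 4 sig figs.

-24.23 V

MNA unknowns: 5 node voltages V₁..V_5 plus 2 source currents (L1, L2)
R1: Y=0.07353 on G[1,5]
C1: Y=0.000 on G[0,2]
R2: Y=0.02849 on G[4,0]
R3: Y=0.003676 on G[4,2]
R4: Y=0.03937 on G[3,0]
R5: Y=0.005000 on G[1,3]
L1: row V1−V0=0, i_L1 at 1,0
R6: Y=0.02096 on G[5,4]
R7: Y=0.009259 on G[3,4]
L2: row V4−V0=0, i_L2 at 4,0
R8: Y=0.2016 on G[0,4]
R9: Y=0.01277 on G[1,2]
R10: Y=0.006623 on G[4,3]
C2: Y=0.000 on G[0,5]
I1: z[3]−=1.46, z[5]+=1.46
solve → V1=0.000, V2=0.000, V3=-24.23, V4=0.000, V5=15.45
aux → i_L1=1.015, i_L2=-0.06093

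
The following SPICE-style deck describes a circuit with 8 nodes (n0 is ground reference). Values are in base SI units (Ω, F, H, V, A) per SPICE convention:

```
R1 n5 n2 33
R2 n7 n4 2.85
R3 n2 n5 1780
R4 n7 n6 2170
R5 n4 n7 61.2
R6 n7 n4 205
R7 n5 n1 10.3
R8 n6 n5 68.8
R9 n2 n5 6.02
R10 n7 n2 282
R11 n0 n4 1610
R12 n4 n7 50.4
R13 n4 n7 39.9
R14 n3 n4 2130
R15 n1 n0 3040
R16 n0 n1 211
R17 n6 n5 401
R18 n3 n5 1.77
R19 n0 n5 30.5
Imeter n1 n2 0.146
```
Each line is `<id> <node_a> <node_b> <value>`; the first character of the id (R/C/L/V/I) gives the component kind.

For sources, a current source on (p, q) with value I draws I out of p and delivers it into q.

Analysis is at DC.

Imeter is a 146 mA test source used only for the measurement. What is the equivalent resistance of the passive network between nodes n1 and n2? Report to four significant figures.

Element admittances at DC:
  Y(R1) = 0.03030 S between n5,n2
  Y(R2) = 0.3509 S between n7,n4
  Y(R3) = 0.0005618 S between n2,n5
  Y(R4) = 0.0004608 S between n7,n6
  Y(R5) = 0.01634 S between n4,n7
  Y(R6) = 0.004878 S between n7,n4
  Y(R7) = 0.09709 S between n5,n1
  Y(R8) = 0.01453 S between n6,n5
  Y(R9) = 0.1661 S between n2,n5
  Y(R10) = 0.003546 S between n7,n2
  Y(R11) = 0.0006211 S between n0,n4
  Y(R12) = 0.01984 S between n4,n7
  Y(R13) = 0.02506 S between n4,n7
  Y(R14) = 0.0004695 S between n3,n4
  Y(R15) = 0.0003289 S between n1,n0
  Y(R16) = 0.004739 S between n0,n1
  Y(R17) = 0.002494 S between n6,n5
  Y(R18) = 0.5650 S between n3,n5
  Y(R19) = 0.03279 S between n0,n5
  Imeter: injects 0.146 A into n2 (from n1)
Assemble and solve the 7×7 MNA system:
  V(n1)=-1.257  V(n2)=0.9183  V(n3)=0.1819  V(n4)=0.6720  V(n5)=0.1815  V(n6)=0.1945  V(n7)=0.6735

R_eq = 14.90 Ω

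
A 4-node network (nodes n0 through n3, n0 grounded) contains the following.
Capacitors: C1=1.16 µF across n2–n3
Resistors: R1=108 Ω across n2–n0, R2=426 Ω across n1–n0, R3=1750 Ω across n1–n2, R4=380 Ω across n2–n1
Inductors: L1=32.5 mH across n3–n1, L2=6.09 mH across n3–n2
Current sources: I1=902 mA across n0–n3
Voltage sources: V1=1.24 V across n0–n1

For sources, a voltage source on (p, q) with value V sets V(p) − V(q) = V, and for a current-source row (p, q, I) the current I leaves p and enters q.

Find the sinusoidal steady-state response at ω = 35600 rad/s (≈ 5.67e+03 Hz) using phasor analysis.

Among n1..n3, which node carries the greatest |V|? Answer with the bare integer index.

3

Apply KCL at each of the 3 non-ground nodes and solve the resulting linear system.
Node n1: branches {L1, R2, R3, R4, V1} → V_1 = -1.240+0.000j
Node n2: branches {C1, R1, R3, L2, R4} → V_2 = 73.43+5.304j
Node n3: branches {C1, L1, I1, L2} → V_3 = 75.23-19.75j
Source currents: i(V1)=-0.2250+0.04911j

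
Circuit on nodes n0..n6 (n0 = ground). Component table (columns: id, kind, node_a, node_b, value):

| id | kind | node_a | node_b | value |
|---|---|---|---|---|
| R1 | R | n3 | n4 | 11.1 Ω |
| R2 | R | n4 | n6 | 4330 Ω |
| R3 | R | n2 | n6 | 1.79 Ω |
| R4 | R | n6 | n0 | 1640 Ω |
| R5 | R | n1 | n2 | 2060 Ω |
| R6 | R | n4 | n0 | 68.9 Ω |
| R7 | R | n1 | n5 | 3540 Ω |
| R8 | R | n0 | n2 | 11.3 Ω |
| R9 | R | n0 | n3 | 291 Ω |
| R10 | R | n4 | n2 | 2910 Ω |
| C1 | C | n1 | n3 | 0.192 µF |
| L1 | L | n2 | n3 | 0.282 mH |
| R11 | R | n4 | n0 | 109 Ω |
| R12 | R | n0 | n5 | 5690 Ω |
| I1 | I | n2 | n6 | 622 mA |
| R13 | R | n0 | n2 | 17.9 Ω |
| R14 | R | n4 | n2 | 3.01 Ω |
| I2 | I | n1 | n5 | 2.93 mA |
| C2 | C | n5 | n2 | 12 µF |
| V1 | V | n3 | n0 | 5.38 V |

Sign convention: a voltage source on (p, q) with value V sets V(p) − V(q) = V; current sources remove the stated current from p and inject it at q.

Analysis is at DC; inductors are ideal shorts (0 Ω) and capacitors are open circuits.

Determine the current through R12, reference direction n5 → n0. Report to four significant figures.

MNA unknowns: 6 node voltages V₁..V_6 plus 2 source currents (L1, V1)
R1: Y=0.09009 on G[3,4]
R2: Y=0.0002309 on G[4,6]
R3: Y=0.5587 on G[2,6]
R4: Y=0.0006098 on G[6,0]
R5: Y=0.0004854 on G[1,2]
R6: Y=0.01451 on G[4,0]
R7: Y=0.0002825 on G[1,5]
R8: Y=0.08850 on G[0,2]
R9: Y=0.003436 on G[0,3]
R10: Y=0.0003436 on G[4,2]
C1: Y=0.000 on G[1,3]
L1: row V2−V3=0, i_L1 at 2,3
R11: Y=0.009174 on G[4,0]
R12: Y=0.0001757 on G[0,5]
I1: z[2]−=0.622, z[6]+=0.622
R13: Y=0.05587 on G[0,2]
R14: Y=0.3322 on G[4,2]
I2: z[1]−=0.00293, z[5]+=0.00293
C2: Y=0.000 on G[5,2]
V1: row V3−V0=5.38, i_V1 at 3,0
solve → V1=2.506, V2=5.380, V3=5.380, V4=5.095, V5=7.939, V6=6.486
aux → i_L1=-0.8771, i_V1=-0.9212

0.001395 A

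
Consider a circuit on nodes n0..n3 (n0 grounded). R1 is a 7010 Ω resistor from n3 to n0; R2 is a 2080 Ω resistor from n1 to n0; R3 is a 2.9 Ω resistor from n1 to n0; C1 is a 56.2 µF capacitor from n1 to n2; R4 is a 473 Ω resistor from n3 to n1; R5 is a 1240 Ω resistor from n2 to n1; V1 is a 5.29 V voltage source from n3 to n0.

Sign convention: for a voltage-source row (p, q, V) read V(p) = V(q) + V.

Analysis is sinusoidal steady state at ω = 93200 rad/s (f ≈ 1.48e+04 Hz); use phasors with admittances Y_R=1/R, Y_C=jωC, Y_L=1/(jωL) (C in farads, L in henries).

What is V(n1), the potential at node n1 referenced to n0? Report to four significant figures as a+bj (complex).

0.03219+0.000j V

MNA unknowns: 3 node voltages V₁..V_3 plus 1 source current (V1)
R1: Y=0.0001427+0.000j on G[3,0]
R2: Y=0.0004808+0.000j on G[1,0]
R3: Y=0.3448+0.000j on G[1,0]
C1: Y=0.000+5.238j on G[1,2]
R4: Y=0.002114+0.000j on G[3,1]
R5: Y=0.0008065+0.000j on G[2,1]
V1: row V3−V0=5.29, i_V1 at 3,0
solve → V1=0.03219+0.000j, V2=0.03219+0.000j, V3=5.290+0.000j
aux → i_V1=-0.01187+0.000j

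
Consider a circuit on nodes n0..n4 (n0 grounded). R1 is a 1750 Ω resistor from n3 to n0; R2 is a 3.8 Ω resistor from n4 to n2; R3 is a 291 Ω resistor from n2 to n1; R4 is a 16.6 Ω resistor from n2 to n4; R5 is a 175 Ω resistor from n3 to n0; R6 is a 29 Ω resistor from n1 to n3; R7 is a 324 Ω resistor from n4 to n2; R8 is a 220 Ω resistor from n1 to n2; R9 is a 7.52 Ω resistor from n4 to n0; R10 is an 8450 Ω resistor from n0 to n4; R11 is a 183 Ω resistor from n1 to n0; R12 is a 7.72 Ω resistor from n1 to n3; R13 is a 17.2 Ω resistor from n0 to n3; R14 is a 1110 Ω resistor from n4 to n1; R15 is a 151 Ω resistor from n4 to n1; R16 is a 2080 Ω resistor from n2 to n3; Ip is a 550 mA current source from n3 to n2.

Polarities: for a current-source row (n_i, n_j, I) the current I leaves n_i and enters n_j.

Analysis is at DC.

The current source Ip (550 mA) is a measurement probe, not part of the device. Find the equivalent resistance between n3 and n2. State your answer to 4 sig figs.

Element admittances at DC:
  Y(R1) = 0.0005714 S between n3,n0
  Y(R2) = 0.2632 S between n4,n2
  Y(R3) = 0.003436 S between n2,n1
  Y(R4) = 0.06024 S between n2,n4
  Y(R5) = 0.005714 S between n3,n0
  Y(R6) = 0.03448 S between n1,n3
  Y(R7) = 0.003086 S between n4,n2
  Y(R8) = 0.004545 S between n1,n2
  Y(R9) = 0.1330 S between n4,n0
  Y(R10) = 0.0001183 S between n0,n4
  Y(R11) = 0.005464 S between n1,n0
  Y(R12) = 0.1295 S between n1,n3
  Y(R13) = 0.05814 S between n0,n3
  Y(R14) = 0.0009009 S between n4,n1
  Y(R15) = 0.006623 S between n4,n1
  Y(R16) = 0.0004808 S between n2,n3
  Ip: injects 0.55 A into n2 (from n3)
Assemble and solve the 4×4 MNA system:
  V(n1)=-4.941  V(n2)=4.513  V(n3)=-5.933  V(n4)=3.075

R_eq = 18.99 Ω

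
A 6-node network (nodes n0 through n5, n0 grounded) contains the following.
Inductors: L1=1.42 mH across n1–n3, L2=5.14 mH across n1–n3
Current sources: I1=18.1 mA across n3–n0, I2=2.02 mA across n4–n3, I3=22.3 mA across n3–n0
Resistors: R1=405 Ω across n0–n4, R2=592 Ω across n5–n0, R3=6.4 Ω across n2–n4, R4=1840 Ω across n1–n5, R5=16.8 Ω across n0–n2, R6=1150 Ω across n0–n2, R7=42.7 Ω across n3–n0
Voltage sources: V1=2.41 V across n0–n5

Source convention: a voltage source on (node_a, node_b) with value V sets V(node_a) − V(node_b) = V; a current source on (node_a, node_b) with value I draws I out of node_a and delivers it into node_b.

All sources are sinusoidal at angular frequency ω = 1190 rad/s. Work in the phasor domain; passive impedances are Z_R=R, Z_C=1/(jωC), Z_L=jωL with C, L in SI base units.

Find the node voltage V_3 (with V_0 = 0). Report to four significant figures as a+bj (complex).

Apply KCL at each of the 5 non-ground nodes and solve the resulting linear system.
Node n1: branches {L1, L2, R4} → V_1 = -1.656-0.0005300j
Node n2: branches {R3, R5, R6} → V_2 = -0.03165+0.000j
Node n3: branches {L1, L2, I1, I2, I3, R7} → V_3 = -1.656+1.230e-05j
Node n4: branches {I2, R1, R3} → V_4 = -0.04389+0.000j
Node n5: branches {R2, R4, V1} → V_5 = -2.410+0.000j
Source currents: i(V1)=-0.004481+2.881e-07j

-1.656+1.230e-05j V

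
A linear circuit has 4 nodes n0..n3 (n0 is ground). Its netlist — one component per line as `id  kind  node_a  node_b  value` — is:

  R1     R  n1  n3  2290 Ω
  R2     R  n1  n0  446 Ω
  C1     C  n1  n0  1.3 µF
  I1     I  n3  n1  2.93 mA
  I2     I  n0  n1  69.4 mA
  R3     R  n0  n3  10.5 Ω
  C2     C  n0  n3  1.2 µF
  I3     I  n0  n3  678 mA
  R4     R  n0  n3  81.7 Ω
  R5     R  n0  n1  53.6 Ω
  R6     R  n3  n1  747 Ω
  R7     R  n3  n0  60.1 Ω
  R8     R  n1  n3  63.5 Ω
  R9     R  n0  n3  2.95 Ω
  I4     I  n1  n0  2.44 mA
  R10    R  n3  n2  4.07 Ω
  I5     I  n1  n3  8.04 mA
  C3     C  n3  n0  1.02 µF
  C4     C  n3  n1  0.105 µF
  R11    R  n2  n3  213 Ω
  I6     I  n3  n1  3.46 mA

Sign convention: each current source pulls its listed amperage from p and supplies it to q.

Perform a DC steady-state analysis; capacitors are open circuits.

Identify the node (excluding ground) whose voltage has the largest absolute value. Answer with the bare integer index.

1

Apply KCL at each of the 3 non-ground nodes and solve the resulting linear system.
Node n1: branches {R1, R2, C1, I1, I2, R5, R6, R8, I4, I5, C4, I6} → V_1 = 2.384
Node n2: branches {R10, R11} → V_2 = 1.501
Node n3: branches {R1, I1, R3, C2, I3, R4, R6, R7, R8, R9, R10, I5, C3, C4, R11, I6} → V_3 = 1.501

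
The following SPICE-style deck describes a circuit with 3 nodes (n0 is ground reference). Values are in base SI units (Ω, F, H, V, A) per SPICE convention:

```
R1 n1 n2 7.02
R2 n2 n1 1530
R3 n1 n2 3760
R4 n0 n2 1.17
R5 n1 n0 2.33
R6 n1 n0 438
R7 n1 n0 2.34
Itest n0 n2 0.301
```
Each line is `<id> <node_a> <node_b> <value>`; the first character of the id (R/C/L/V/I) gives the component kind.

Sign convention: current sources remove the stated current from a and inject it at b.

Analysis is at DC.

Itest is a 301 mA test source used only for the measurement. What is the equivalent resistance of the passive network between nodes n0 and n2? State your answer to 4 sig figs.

MNA unknowns: 2 node voltages V₁..V_2
R1: Y=0.1425 on G[1,2]
R2: Y=0.0006536 on G[2,1]
R3: Y=0.0002660 on G[1,2]
R4: Y=0.8547 on G[0,2]
R5: Y=0.4292 on G[1,0]
R6: Y=0.002283 on G[1,0]
R7: Y=0.4274 on G[1,0]
Itest: z[0]−=0.301, z[2]+=0.301
solve → V1=0.04405, V2=0.3079

R_eq = 1.023 Ω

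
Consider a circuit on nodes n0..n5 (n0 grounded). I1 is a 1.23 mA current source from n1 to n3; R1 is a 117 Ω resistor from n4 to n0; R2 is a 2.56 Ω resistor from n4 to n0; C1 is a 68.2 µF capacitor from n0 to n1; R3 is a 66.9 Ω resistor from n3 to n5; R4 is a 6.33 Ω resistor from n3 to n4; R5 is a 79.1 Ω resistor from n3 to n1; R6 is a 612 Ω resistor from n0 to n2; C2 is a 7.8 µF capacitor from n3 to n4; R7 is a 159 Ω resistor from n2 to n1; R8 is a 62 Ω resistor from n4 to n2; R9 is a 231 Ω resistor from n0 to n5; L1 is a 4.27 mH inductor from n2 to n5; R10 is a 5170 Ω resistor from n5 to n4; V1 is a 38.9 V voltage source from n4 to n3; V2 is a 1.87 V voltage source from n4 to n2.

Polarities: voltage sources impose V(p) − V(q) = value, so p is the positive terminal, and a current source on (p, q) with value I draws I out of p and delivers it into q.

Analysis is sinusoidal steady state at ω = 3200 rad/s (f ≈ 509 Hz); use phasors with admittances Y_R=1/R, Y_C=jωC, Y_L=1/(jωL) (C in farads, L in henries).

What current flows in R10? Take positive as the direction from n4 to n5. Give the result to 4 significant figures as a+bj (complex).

Apply KCL at each of the 5 non-ground nodes and solve the resulting linear system.
Node n1: branches {I1, C1, R5, R7} → V_1 = -0.1754+2.191j
Node n2: branches {R6, R7, R8, L1, V2} → V_2 = -0.6422+0.1695j
Node n3: branches {I1, R3, R4, R5, C2, V1} → V_3 = -37.67+0.1695j
Node n4: branches {R1, R2, R4, C2, R8, R10, V1, V2} → V_4 = 1.228+0.1695j
Node n5: branches {R3, R9, L1, R10} → V_5 = -2.501-6.856j
Source currents: i(V1)=-7.146-0.8915j, i(V2)=0.4800-0.1485j

0.0007213+0.001359j A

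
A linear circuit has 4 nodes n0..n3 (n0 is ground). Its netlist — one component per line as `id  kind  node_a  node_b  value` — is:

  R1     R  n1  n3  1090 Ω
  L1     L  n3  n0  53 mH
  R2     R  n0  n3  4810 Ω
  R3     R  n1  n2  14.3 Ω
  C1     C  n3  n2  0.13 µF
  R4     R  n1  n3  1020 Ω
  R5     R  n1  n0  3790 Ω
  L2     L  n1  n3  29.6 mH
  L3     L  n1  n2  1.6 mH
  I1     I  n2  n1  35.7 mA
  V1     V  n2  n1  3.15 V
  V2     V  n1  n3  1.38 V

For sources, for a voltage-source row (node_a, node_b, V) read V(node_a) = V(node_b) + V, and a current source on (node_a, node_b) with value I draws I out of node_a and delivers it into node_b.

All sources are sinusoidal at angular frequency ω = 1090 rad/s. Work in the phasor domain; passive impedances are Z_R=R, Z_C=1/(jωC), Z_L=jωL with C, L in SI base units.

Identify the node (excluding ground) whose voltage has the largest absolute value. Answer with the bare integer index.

2

Apply KCL at each of the 3 non-ground nodes and solve the resulting linear system.
Node n1: branches {R1, R3, R4, R5, L2, L3, I1, V1, V2} → V_1 = 1.379-0.02102j
Node n2: branches {R3, C1, L3, I1, V1} → V_2 = 4.529-0.02102j
Node n3: branches {R1, L1, R2, C1, R4, L2, V2} → V_3 = -0.0005728-0.02102j
Source currents: i(V1)=-0.2560+1.806j, i(V2)=-0.002983+0.04214j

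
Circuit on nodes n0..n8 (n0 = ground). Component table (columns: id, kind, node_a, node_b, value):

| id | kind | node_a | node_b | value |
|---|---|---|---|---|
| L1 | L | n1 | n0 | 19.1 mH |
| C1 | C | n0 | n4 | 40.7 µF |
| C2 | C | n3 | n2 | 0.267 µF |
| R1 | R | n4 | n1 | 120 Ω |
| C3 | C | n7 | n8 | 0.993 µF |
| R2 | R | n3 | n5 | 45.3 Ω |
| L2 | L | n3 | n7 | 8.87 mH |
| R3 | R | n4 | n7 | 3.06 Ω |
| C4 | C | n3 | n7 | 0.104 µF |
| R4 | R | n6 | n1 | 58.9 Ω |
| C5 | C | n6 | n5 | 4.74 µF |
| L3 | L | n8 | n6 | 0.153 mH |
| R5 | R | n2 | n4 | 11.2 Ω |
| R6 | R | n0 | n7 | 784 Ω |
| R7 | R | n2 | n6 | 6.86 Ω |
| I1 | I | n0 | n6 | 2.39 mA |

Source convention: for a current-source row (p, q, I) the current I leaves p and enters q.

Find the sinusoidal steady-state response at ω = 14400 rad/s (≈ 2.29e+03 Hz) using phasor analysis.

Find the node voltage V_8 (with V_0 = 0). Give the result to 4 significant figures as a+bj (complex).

MNA unknowns: 8 node voltages V₁..V_8
L1: Y=0.000-0.003636j on G[1,0]
C1: Y=0.000+0.5861j on G[0,4]
C2: Y=0.000+0.003845j on G[3,2]
R1: Y=0.008333+0.000j on G[4,1]
C3: Y=0.000+0.01430j on G[7,8]
R2: Y=0.02208+0.000j on G[3,5]
L2: Y=0.000-0.007829j on G[3,7]
R3: Y=0.3268+0.000j on G[4,7]
C4: Y=0.000+0.001498j on G[3,7]
R4: Y=0.01698+0.000j on G[6,1]
C5: Y=0.000+0.06826j on G[6,5]
L3: Y=0.000-0.4539j on G[8,6]
R5: Y=0.08929+0.000j on G[2,4]
R6: Y=0.001276+0.000j on G[0,7]
R7: Y=0.1458+0.000j on G[2,6]
I1: z[0]−=0.00239, z[6]+=0.00239
solve → V1=0.02605-0.003218j, V2=0.02356-0.006458j, V3=0.04103+0.0001634j, V4=0.0001685-0.004097j, V5=0.04084-0.008428j, V6=0.03806-0.008365j, V7=0.0004659-0.003172j, V8=0.03928-0.008534j

0.03928-0.008534j V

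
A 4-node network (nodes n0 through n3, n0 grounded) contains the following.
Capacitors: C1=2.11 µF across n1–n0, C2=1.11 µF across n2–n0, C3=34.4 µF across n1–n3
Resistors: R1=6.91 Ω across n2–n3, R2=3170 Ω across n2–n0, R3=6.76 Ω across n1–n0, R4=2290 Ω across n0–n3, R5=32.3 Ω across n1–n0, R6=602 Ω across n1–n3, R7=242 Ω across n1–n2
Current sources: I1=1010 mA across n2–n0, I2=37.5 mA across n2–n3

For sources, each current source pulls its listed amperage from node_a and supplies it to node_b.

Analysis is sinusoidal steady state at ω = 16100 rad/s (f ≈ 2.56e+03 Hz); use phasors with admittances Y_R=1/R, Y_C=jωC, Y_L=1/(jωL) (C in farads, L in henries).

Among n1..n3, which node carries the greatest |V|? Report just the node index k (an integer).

Element admittances at ω=16100 rad/s:
  Y(C1) = 0.000+0.03397j S between n1,n0
  Y(R1) = 0.1447+0.000j S between n2,n3
  Y(R2) = 0.0003155+0.000j S between n2,n0
  I1: injects 1.01 A into n0 (from n2)
  Y(R3) = 0.1479+0.000j S between n1,n0
  Y(R4) = 0.0004367+0.000j S between n0,n3
  Y(R5) = 0.03096+0.000j S between n1,n0
  Y(C2) = 0.000+0.01787j S between n2,n0
  Y(R6) = 0.001661+0.000j S between n1,n3
  Y(C3) = 0.000+0.5538j S between n1,n3
  Y(R7) = 0.004132+0.000j S between n1,n2
  I2: injects 0.0375 A into n3 (from n2)
Assemble and solve the 3×3 MNA system:
  V(n1)=-4.758+1.973j  V(n2)=-10.88+4.838j  V(n3)=-4.439+3.586j

2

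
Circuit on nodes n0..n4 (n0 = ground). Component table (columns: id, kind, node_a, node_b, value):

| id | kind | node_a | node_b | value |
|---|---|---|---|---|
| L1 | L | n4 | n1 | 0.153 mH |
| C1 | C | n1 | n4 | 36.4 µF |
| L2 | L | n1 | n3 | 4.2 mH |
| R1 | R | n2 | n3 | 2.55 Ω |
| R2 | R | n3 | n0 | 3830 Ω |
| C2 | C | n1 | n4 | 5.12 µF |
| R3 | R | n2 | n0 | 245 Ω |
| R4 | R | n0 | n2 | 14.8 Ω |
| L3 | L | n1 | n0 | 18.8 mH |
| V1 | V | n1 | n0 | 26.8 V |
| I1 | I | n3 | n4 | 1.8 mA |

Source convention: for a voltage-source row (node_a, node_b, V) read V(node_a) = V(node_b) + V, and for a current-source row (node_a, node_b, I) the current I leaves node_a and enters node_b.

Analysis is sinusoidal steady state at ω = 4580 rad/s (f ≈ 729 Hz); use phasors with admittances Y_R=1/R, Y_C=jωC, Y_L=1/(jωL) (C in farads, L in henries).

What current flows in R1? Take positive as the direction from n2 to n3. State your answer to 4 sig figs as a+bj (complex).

Apply KCL at each of the 4 non-ground nodes and solve the resulting linear system.
Node n1: branches {L1, C1, L2, C2, L3, V1} → V_1 = 26.80+0.000j
Node n2: branches {R1, R3, R4} → V_2 = 9.548-11.20j
Node n3: branches {L2, R1, R2, I1} → V_3 = 11.29-13.25j
Node n4: branches {L1, C1, C2, I1} → V_4 = 26.80+0.001455j
Source currents: i(V1)=-0.6870+1.117j

-0.6841+0.8027j A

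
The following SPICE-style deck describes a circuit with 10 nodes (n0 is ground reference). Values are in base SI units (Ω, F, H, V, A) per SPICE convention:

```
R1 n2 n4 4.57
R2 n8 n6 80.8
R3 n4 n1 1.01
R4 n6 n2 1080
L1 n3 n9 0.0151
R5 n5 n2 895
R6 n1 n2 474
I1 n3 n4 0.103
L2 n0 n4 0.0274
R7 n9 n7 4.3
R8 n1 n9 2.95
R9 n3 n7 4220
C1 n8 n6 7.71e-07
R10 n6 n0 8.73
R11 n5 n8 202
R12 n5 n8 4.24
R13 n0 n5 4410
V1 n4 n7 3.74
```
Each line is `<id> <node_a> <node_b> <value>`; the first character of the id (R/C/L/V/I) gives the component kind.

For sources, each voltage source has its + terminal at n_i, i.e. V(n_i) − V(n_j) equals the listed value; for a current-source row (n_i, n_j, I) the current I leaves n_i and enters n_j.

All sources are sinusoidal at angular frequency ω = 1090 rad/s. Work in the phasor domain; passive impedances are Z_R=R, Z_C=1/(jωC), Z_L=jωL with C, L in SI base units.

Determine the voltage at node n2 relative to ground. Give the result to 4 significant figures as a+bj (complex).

MNA unknowns: 9 node voltages V₁..V_9 plus 1 source current (V1)
R1: Y=0.2188+0.000j on G[2,4]
R2: Y=0.01238+0.000j on G[8,6]
R3: Y=0.9901+0.000j on G[4,1]
R4: Y=0.0009259+0.000j on G[6,2]
L1: Y=0.000-0.06076j on G[3,9]
R5: Y=0.001117+0.000j on G[5,2]
R6: Y=0.002110+0.000j on G[1,2]
I1: z[3]−=0.103, z[4]+=0.103
L2: Y=0.000-0.03348j on G[0,4]
R7: Y=0.2326+0.000j on G[9,7]
R8: Y=0.3390+0.000j on G[1,9]
R9: Y=0.0002370+0.000j on G[3,7]
C1: Y=0.000+0.0008404j on G[8,6]
R10: Y=0.1145+0.000j on G[6,0]
R11: Y=0.004950+0.000j on G[5,8]
R12: Y=0.2358+0.000j on G[5,8]
R13: Y=0.0002268+0.000j on G[0,5]
V1: row V4−V7=3.74, i_V1 at 4,7
solve → V1=-0.5107+0.0004875j, V2=-0.004820+0.0002757j, V3=-2.012-1.701j, V4=1.502e-05+0.0002760j, V5=-0.0004794+5.050e-05j, V6=-7.971e-05+4.290e-06j, V7=-3.740+0.0002760j, V8=-0.0004598+4.950e-05j, V9=-2.006+0.001107j
aux → i_V1=-0.4037+0.0002099j

-0.004820+0.0002757j V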